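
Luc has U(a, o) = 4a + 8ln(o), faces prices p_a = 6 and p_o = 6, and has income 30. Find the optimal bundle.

a* = 3, o* = 2

MU_a = 4, MU_o = 8/o.
MRS = 4 ÷ (8/o).
Tangency: set MRS = p_a/p_o = 6/6 = 1.
MRS depends only on o: 0.5·o = 1 ⇒ o* = 1/0.5 = 2.
From the budget, 6·a = 30 − 6·2 = 18, so a* = 3.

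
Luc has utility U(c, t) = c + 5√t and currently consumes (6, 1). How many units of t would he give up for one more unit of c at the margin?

MRS = 0.4

MU_c = 1, MU_t = 5/(2√t).
MRS = 1 ÷ (5/(2√t)).
At (6, 1): MRS = 0.4.
So at (6, 1) the consumer would give up 0.4 units of t for one more unit of c.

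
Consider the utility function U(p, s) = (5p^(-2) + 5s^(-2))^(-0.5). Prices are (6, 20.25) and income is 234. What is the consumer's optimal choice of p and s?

For CES with ρ = -2, MRS = (s/p)^3.
Tangency: set MRS = p_p/p_s = 6/20.25 = 8/27.
So (s/p)^3 = 8/27; taking the cube root, s/p = 2/3, i.e. s = (2/3)·p.
Substitute into the budget 6·p + 20.25·s = 234: 19.5·p = 234, so p* = 12 and s* = (2/3)·12 = 8.

p* = 12, s* = 8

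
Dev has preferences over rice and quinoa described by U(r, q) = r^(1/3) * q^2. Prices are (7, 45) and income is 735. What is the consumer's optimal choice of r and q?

r* = 15, q* = 14

MU_r = 1/3·r^(-2/3)·q^2 and MU_q = 2·r^(1/3)·q.
MRS = MU_r/MU_q = (1/6)·q/r.
Tangency: set MRS = p_r/p_q = 7/45.
So (1/6)·q/r = 7/45, i.e. q = (14/15)·r.
Substitute into the budget 7·r + 45·q = 735: 49·r = 735, so r* = 15.
Then q* = (14/15)·15 = 14.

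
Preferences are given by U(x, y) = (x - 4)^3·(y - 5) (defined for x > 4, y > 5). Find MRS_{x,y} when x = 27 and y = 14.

MRS = 27/23

MU_x = 3·(x−4)^2·(y−5), MU_y = (x−4)^3.
MRS = (3/1)·(y−5)/(x−4).
At (27, 14): MRS = 27/23.
So at (27, 14) the consumer would give up 27/23 units of y for one more unit of x.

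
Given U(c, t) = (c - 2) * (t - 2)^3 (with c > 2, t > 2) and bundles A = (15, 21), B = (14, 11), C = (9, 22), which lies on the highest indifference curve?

Bundle A

Evaluate utility at each bundle:
U(A) = 89167.
U(B) = 8748.
U(C) = 56000.
Highest utility is A, so A ≻ C ≻ B.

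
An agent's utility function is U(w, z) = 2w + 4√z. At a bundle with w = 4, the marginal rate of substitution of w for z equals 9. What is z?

MU_w = 2, MU_z = 4/(2√z).
MRS = 2 ÷ (4/(2√z)).
MRS depends only on z: √z = 9 ⇒ √z = 9 ⇒ z = 81.

z = 81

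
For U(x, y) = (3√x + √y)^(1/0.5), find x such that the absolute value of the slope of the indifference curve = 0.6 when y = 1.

For CES with ρ = 0.5, MRS = (3/1)·√(y/x).
Setting (3/1)·√(1/x) = 0.6 gives √(1/x) = 0.2, so 1/x = 1/25 and x = 25.

x = 25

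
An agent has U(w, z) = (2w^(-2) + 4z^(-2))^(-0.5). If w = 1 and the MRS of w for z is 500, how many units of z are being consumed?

z = 10

For CES with ρ = -2, MRS = (2/4)·(z/w)^3.
Setting (2/4)·(z/1)^3 = 500 gives (z/1)^3 = 1000, so z/1 = 10 and z = 10.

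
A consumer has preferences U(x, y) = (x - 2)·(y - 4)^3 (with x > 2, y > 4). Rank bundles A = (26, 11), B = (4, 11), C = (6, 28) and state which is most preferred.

Evaluate utility at each bundle:
U(A) = 8232.
U(B) = 686.
U(C) = 55296.
Highest utility is C, so C ≻ A ≻ B.

Bundle C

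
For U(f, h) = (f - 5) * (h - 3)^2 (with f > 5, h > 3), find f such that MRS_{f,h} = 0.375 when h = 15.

MU_f = (h−3)^2, MU_h = 2·(f−5)·(h−3).
MRS = (1/2)·(h−3)/(f−5).
Substitute h = 15: MRS = 6/(f − 5). Setting this equal to 0.375 gives f − 5 = 6/0.375 = 16, so f = 21.

f = 21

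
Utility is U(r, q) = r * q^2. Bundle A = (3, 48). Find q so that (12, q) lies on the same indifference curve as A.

U(3, 48) = 6912.
Set U(12, q) = 6912 and solve.
With r = 12: q^2 = 6912/12 = 576; taking the square root, q = 24.
Check: U(12, 24) = 6912.

q = 24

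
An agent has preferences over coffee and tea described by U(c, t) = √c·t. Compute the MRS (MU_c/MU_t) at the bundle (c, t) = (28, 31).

MRS = 31/56

MU_c = 0.5·c^(-0.5)·t and MU_t = √c.
MRS = MU_c/MU_t = (0.5)·t/c.
At (28, 31): MRS = 31/56.
The indifference curve has slope −31/56 at this bundle.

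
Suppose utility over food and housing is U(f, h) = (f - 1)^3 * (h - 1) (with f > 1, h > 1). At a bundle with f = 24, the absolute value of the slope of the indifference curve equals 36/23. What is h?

h = 13

MU_f = 3·(f−1)^2·(h−1), MU_h = (f−1)^3.
MRS = (3/1)·(h−1)/(f−1).
Substitute f = 24: MRS = (h − 1)/(23/3). Setting this equal to 36/23 gives h − 1 = (36/23)·(23/3) = 12, so h = 13.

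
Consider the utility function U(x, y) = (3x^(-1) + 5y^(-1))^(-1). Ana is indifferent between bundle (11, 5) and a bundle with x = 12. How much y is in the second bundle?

U depends on (x, y) only through S = 3x^(-1) + 5y^(-1), so equal utility means equal S. At (11, 5): S = 14/11.
With x = 12: 3·12^(-1) = 0.25, so 5y^(-1) = 14/11 − 0.25 = 45/44, i.e. y^(-1) = 9/44.
Hence y = 1/(9/44) = 44/9.
Check: U(12, 44/9) = 0.7857.

y = 44/9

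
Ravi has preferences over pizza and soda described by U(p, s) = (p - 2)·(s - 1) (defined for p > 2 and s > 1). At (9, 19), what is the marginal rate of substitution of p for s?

MU_p = (s−1), MU_s = (p−2).
MRS = (s−1)/(p−2).
At (9, 19): MRS = 18/7.
So at (9, 19) the consumer would give up 18/7 units of s for one more unit of p.

MRS = 18/7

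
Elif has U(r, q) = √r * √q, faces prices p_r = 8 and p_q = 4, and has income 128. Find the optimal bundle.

r* = 8, q* = 16

MU_r = 0.5·r^(-0.5)·√q and MU_q = 0.5·√r·q^(-0.5).
MRS = MU_r/MU_q = q/r.
Tangency: set MRS = p_r/p_q = 8/4 = 2.
So q/r = 2, i.e. q = 2·r.
Substitute into the budget 8·r + 4·q = 128: 16·r = 128, so r* = 8.
Then q* = 2·8 = 16.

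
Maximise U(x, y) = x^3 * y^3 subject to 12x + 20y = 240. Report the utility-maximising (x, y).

x* = 10, y* = 6

MU_x = 3·x^2·y^3 and MU_y = 3·x^3·y^2.
MRS = MU_x/MU_y = y/x.
Tangency: set MRS = p_x/p_y = 12/20 = 0.6.
So y/x = 0.6, i.e. y = 0.6·x.
Substitute into the budget 12·x + 20·y = 240: 24·x = 240, so x* = 10.
Then y* = 0.6·10 = 6.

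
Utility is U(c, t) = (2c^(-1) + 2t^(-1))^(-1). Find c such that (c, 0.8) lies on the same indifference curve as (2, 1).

c = 4

U depends on (c, t) only through S = 2c^(-1) + 2t^(-1), so equal utility means equal S. At (2, 1): S = 3.
With t = 0.8: 2·0.8^(-1) = 2.5, so 2c^(-1) = 3 − 2.5 = 0.5, i.e. c^(-1) = 0.25.
Hence c = 1/0.25 = 4.
Check: U(4, 0.8) = 0.3333.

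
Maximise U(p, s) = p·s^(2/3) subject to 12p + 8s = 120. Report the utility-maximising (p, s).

p* = 6, s* = 6

MU_p = s^(2/3) and MU_s = 2/3·p·s^(-1/3).
MRS = MU_p/MU_s = (1.5)·s/p.
Tangency: set MRS = p_p/p_s = 12/8 = 1.5.
So (1.5)·s/p = 1.5, i.e. s = p.
Substitute into the budget 12·p + 8·s = 120: 20·p = 120, so p* = 6.
Then s* = 6.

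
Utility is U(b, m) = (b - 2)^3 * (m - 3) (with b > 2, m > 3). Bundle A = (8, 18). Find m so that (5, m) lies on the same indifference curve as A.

m = 123

U(8, 18) = 3240.
Set U(5, m) = 3240 and solve.
With b = 5: (5 − 2)^3 = 27, so (m − 3) = 3240/27 = 120.
So m = 3 + 120 = 123.
Check: U(5, 123) = 3240.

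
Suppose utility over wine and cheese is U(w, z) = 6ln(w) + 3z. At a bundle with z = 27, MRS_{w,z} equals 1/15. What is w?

w = 30

MU_w = 6/w, MU_z = 3.
MRS = 6/w ÷ 3.
MRS depends only on w: 2/w = 1/15 ⇒ w = 2/(1/15) = 30.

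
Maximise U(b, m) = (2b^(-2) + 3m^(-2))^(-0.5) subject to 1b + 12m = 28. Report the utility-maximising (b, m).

b* = 4, m* = 2

For CES with ρ = -2, MRS = (2/3)·(m/b)^3.
Tangency: set MRS = p_b/p_m = 1/12.
So (m/b)^3 = 0.125; taking the cube root, m/b = 0.5, i.e. m = 0.5·b.
Substitute into the budget 1·b + 12·m = 28: 7·b = 28, so b* = 4 and m* = 0.5·4 = 2.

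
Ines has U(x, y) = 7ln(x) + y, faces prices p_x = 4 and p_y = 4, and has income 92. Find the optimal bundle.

x* = 7, y* = 16

MU_x = 7/x, MU_y = 1.
MRS = 7/x ÷ 1.
Tangency: set MRS = p_x/p_y = 4/4 = 1.
MRS depends only on x: 7/x = 1 ⇒ x* = 7/1 = 7.
From the budget, 4·y = 92 − 4·7 = 64, so y* = 16.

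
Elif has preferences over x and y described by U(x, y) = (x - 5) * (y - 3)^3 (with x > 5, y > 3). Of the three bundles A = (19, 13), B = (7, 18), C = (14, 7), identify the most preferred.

Evaluate utility at each bundle:
U(A) = 14000.
U(B) = 6750.
U(C) = 576.
Highest utility is A, so A ≻ B ≻ C.

Bundle A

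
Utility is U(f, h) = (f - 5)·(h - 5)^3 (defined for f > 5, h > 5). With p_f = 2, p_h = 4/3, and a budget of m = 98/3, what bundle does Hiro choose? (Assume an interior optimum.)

MU_f = (h−5)^3, MU_h = 3·(f−5)·(h−5)^2.
MRS = (1/3)·(h−5)/(f−5).
Tangency: set MRS = p_f/p_h = 2/(4/3) = 1.5.
So (1/3)·(h − 5)/(f − 5) = 1.5, i.e. (h − 5) = 4.5·(f − 5).
Rewrite the budget in excess-of-subsistence terms: 2·(f − 5) + (4/3)·(h − 5) = 98/3 − 2·5 − (4/3)·5 = 16.
Substituting, 8·(f − 5) = 16, so f − 5 = 2 and f* = 7.
Then h − 5 = 4.5·2 = 9, so h* = 14.

f* = 7, h* = 14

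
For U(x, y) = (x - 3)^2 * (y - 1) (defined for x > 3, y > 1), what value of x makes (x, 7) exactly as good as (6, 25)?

U(6, 25) = 216.
Set U(x, 7) = 216 and solve.
With y = 7: (7 − 1) = 6, so (x − 3)^2 = 216/6 = 36.
Taking the square root (with x > 3): x − 3 = 6, so x = 9.
Check: U(9, 7) = 216.

x = 9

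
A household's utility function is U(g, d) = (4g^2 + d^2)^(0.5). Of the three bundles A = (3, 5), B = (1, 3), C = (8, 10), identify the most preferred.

Evaluate utility at each bundle:
U(A) = 7.810.
U(B) = 3.606.
U(C) = 18.868.
Highest utility is C, so C ≻ A ≻ B.

Bundle C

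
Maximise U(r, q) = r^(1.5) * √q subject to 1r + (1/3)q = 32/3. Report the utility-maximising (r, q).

r* = 8, q* = 8

MU_r = 1.5·√r·√q and MU_q = 0.5·r^(1.5)·q^(-0.5).
MRS = MU_r/MU_q = (3)·q/r.
Tangency: set MRS = p_r/p_q = 1/(1/3) = 3.
So (3)·q/r = 3, i.e. q = r.
Substitute into the budget 1·r + (1/3)·q = 32/3: (4/3)·r = 32/3, so r* = 8.
Then q* = 8.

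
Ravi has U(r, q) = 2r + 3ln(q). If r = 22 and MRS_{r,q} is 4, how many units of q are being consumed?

MU_r = 2, MU_q = 3/q.
MRS = 2 ÷ (3/q).
MRS depends only on q: (2/3)·q = 4 ⇒ q = 4/(2/3) = 6.

q = 6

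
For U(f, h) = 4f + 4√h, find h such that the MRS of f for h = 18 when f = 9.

MU_f = 4, MU_h = 4/(2√h).
MRS = 4 ÷ (4/(2√h)).
MRS depends only on h: 2·√h = 18 ⇒ √h = 18/2 = 9 ⇒ h = 81.

h = 81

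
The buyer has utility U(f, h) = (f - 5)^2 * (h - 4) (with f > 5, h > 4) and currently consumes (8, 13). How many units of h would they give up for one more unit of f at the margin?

MRS = 6

MU_f = 2·(f−5)·(h−4), MU_h = (f−5)^2.
MRS = (2/1)·(h−4)/(f−5).
At (8, 13): MRS = 6.
That is, one extra unit of f is worth 6 units of h at the margin.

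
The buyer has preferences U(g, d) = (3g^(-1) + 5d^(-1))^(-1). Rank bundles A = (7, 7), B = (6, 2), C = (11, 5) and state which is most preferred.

Evaluate utility at each bundle:
U(A) = 0.875.
U(B) = 0.333.
U(C) = 0.786.
Highest utility is A, so A ≻ C ≻ B.

Bundle A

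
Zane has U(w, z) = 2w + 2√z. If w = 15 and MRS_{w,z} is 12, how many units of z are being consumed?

z = 36

MU_w = 2, MU_z = 2/(2√z).
MRS = 2 ÷ (2/(2√z)).
MRS depends only on z: 2·√z = 12 ⇒ √z = 12/2 = 6 ⇒ z = 36.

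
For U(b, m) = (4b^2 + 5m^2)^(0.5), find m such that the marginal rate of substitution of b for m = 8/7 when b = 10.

For CES with ρ = 2, MRS = (4/5)·(m/b)^(-1).
Setting (4/5)·(m/10)^(-1) = 8/7 gives (m/10)^(-1) = 10/7, so m/10 = 0.7 and m = 7.

m = 7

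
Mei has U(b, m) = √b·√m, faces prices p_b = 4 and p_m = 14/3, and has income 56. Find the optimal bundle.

MU_b = 0.5·b^(-0.5)·√m and MU_m = 0.5·√b·m^(-0.5).
MRS = MU_b/MU_m = m/b.
Tangency: set MRS = p_b/p_m = 4/(14/3) = 6/7.
So m/b = 6/7, i.e. m = (6/7)·b.
Substitute into the budget 4·b + (14/3)·m = 56: 8·b = 56, so b* = 7.
Then m* = (6/7)·7 = 6.

b* = 7, m* = 6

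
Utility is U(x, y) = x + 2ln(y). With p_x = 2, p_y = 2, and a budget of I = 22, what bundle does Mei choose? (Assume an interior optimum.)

x* = 9, y* = 2

MU_x = 1, MU_y = 2/y.
MRS = 1 ÷ (2/y).
Tangency: set MRS = p_x/p_y = 2/2 = 1.
MRS depends only on y: 0.5·y = 1 ⇒ y* = 1/0.5 = 2.
From the budget, 2·x = 22 − 2·2 = 18, so x* = 9.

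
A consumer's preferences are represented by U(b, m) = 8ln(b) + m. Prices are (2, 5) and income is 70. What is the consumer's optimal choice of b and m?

MU_b = 8/b, MU_m = 1.
MRS = 8/b ÷ 1.
Tangency: set MRS = p_b/p_m = 2/5 = 0.4.
MRS depends only on b: 8/b = 0.4 ⇒ b* = 8/0.4 = 20.
From the budget, 5·m = 70 − 2·20 = 30, so m* = 6.

b* = 20, m* = 6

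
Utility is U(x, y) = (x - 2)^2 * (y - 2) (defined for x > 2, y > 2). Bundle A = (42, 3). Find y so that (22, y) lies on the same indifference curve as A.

U(42, 3) = 1600.
Set U(22, y) = 1600 and solve.
With x = 22: (22 − 2)^2 = 400, so (y − 2) = 1600/400 = 4.
So y = 2 + 4 = 6.
Check: U(22, 6) = 1600.

y = 6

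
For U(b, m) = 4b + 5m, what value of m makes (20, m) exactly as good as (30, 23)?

m = 31

U(30, 23) = 235.
Set U(20, m) = 235 and solve.
4·20 + 5m = 235 ⇒ 5m = 155 ⇒ m = 31.
Check: U(20, 31) = 235.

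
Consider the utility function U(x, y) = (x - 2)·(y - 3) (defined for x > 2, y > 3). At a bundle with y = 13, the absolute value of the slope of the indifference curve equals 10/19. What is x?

MU_x = (y−3), MU_y = (x−2).
MRS = (y−3)/(x−2).
Substitute y = 13: MRS = 10/(x − 2). Setting this equal to 10/19 gives x − 2 = 10/(10/19) = 19, so x = 21.

x = 21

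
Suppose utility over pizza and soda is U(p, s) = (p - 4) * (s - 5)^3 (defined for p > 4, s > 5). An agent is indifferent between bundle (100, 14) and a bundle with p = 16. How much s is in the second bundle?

U(100, 14) = 69984.
Set U(16, s) = 69984 and solve.
With p = 16: (16 − 4) = 12, so (s − 5)^3 = 69984/12 = 5832.
Taking the cube root (with s > 5): s − 5 = 18, so s = 23.
Check: U(16, 23) = 69984.

s = 23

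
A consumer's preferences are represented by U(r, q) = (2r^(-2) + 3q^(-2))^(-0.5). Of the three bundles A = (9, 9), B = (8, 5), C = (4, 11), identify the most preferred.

Evaluate utility at each bundle:
U(A) = 4.025.
U(B) = 2.571.
U(C) = 2.584.
Highest utility is A, so A ≻ C ≻ B.

Bundle A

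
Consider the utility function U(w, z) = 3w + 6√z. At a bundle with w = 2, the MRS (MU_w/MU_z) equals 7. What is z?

MU_w = 3, MU_z = 6/(2√z).
MRS = 3 ÷ (6/(2√z)).
MRS depends only on z: √z = 7 ⇒ √z = 7 ⇒ z = 49.

z = 49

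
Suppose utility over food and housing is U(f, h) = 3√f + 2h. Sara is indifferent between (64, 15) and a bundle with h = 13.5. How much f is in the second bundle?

U(64, 15) = 54.
Set U(f, 13.5) = 54 and solve.
With h = 13.5: 3√f = 54 − 2·13.5 = 27, so √f = 9 and f = 81.
Check: U(81, 13.5) = 54.

f = 81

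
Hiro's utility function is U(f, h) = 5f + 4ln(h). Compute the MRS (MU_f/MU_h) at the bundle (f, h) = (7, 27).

MRS = 33.75

MU_f = 5, MU_h = 4/h.
MRS = 5 ÷ (4/h).
At (7, 27): MRS = 33.75.
So at (7, 27) the consumer would give up 33.75 units of h for one more unit of f.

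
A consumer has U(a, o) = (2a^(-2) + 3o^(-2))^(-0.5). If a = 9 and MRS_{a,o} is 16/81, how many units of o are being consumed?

o = 6

For CES with ρ = -2, MRS = (2/3)·(o/a)^3.
Setting (2/3)·(o/9)^3 = 16/81 gives (o/9)^3 = 8/27, so o/9 = 2/3 and o = 6.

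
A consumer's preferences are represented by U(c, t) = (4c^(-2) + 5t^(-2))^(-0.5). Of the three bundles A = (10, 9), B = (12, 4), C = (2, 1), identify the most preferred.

Bundle A

Evaluate utility at each bundle:
U(A) = 3.135.
U(B) = 1.714.
U(C) = 0.408.
Highest utility is A, so A ≻ B ≻ C.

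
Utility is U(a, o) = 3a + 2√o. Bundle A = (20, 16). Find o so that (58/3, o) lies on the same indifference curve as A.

U(20, 16) = 68.
Set U(58/3, o) = 68 and solve.
With a = 58/3: 2√o = 68 − 3·58/3 = 10, so √o = 5 and o = 25.
Check: U(58/3, 25) = 68.

o = 25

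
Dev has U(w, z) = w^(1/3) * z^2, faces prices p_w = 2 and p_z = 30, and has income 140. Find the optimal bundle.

w* = 10, z* = 4

MU_w = 1/3·w^(-2/3)·z^2 and MU_z = 2·w^(1/3)·z.
MRS = MU_w/MU_z = (1/6)·z/w.
Tangency: set MRS = p_w/p_z = 2/30 = 1/15.
So (1/6)·z/w = 1/15, i.e. z = 0.4·w.
Substitute into the budget 2·w + 30·z = 140: 14·w = 140, so w* = 10.
Then z* = 0.4·10 = 4.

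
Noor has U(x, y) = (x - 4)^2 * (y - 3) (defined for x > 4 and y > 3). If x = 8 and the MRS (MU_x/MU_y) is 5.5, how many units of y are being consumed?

MU_x = 2·(x−4)·(y−3), MU_y = (x−4)^2.
MRS = (2/1)·(y−3)/(x−4).
Substitute x = 8: MRS = (y − 3)/2. Setting this equal to 5.5 gives y − 3 = 5.5·2 = 11, so y = 14.

y = 14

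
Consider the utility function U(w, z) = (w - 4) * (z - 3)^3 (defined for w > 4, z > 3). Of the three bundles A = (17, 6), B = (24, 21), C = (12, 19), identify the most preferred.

Evaluate utility at each bundle:
U(A) = 351.
U(B) = 116640.
U(C) = 32768.
Highest utility is B, so B ≻ C ≻ A.

Bundle B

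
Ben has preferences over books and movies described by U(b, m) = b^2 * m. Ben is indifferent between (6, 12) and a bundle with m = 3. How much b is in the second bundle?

b = 12

U(6, 12) = 432.
Set U(b, 3) = 432 and solve.
With m = 3: b^2 = 432/3 = 144; taking the square root, b = 12.
Check: U(12, 3) = 432.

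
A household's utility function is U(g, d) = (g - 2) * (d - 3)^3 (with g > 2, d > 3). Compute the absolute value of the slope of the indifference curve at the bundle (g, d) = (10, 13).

MRS = 5/12

MU_g = (d−3)^3, MU_d = 3·(g−2)·(d−3)^2.
MRS = (1/3)·(d−3)/(g−2).
At (10, 13): MRS = 5/12.
The indifference curve has slope −5/12 at this bundle.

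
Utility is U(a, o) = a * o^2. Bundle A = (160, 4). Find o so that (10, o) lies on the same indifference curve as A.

U(160, 4) = 2560.
Set U(10, o) = 2560 and solve.
With a = 10: o^2 = 2560/10 = 256; taking the square root, o = 16.
Check: U(10, 16) = 2560.

o = 16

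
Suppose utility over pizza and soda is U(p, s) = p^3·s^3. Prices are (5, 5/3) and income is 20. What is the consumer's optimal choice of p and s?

MU_p = 3·p^2·s^3 and MU_s = 3·p^3·s^2.
MRS = MU_p/MU_s = s/p.
Tangency: set MRS = p_p/p_s = 5/(5/3) = 3.
So s/p = 3, i.e. s = 3·p.
Substitute into the budget 5·p + (5/3)·s = 20: 10·p = 20, so p* = 2.
Then s* = 3·2 = 6.

p* = 2, s* = 6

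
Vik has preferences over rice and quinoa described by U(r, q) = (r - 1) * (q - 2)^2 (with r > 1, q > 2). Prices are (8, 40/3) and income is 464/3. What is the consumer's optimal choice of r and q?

r* = 6, q* = 8

MU_r = (q−2)^2, MU_q = 2·(r−1)·(q−2).
MRS = (1/2)·(q−2)/(r−1).
Tangency: set MRS = p_r/p_q = 8/(40/3) = 0.6.
So (1/2)·(q − 2)/(r − 1) = 0.6, i.e. (q − 2) = 1.2·(r − 1).
Rewrite the budget in excess-of-subsistence terms: 8·(r − 1) + (40/3)·(q − 2) = 464/3 − 8·1 − (40/3)·2 = 120.
Substituting, 24·(r − 1) = 120, so r − 1 = 5 and r* = 6.
Then q − 2 = 1.2·5 = 6, so q* = 8.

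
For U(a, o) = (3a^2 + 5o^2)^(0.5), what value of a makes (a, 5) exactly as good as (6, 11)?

a = 14

U depends on (a, o) only through S = 3a^2 + 5o^2, so equal utility means equal S. At (6, 11): S = 713.
With o = 5: 5·5^2 = 125, so 3a^2 = 713 − 125 = 588, i.e. a^2 = 196.
Hence a = √196 = 14.
Check: U(14, 5) = 26.7021.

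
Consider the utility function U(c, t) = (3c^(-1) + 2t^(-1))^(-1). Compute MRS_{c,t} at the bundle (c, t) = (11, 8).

MRS = 96/121

For CES with ρ = -1, MRS = (3/2)·(t/c)^2.
At (11, 8): MRS = 96/121.
The indifference curve has slope −96/121 at this bundle.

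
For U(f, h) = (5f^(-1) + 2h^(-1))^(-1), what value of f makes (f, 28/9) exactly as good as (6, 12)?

U depends on (f, h) only through S = 5f^(-1) + 2h^(-1), so equal utility means equal S. At (6, 12): S = 1.
With h = 28/9: 2·(28/9)^(-1) = 9/14, so 5f^(-1) = 1 − 9/14 = 5/14, i.e. f^(-1) = 1/14.
Hence f = 1/(1/14) = 14.
Check: U(14, 28/9) = 1.

f = 14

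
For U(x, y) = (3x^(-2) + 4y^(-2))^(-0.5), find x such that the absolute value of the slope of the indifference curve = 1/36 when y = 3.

x = 9

For CES with ρ = -2, MRS = (3/4)·(y/x)^3.
Setting (3/4)·(3/x)^3 = 1/36 gives (3/x)^3 = 1/27, so 3/x = 1/3 and x = 9.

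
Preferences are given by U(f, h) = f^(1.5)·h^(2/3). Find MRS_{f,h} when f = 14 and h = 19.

MRS = 171/56

MU_f = 1.5·√f·h^(2/3) and MU_h = 2/3·f^(1.5)·h^(-1/3).
MRS = MU_f/MU_h = (2.25)·h/f.
At (14, 19): MRS = 171/56.
That is, one extra unit of f is worth 171/56 units of h at the margin.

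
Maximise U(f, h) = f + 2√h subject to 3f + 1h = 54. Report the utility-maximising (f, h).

f* = 15, h* = 9

MU_f = 1, MU_h = 2/(2√h).
MRS = 1 ÷ (2/(2√h)).
Tangency: set MRS = p_f/p_h = 3/1 = 3.
MRS depends only on h: √h = 3 ⇒ √h = 3 ⇒ h* = 9.
From the budget, 3·f = 54 − 1·9 = 45, so f* = 15.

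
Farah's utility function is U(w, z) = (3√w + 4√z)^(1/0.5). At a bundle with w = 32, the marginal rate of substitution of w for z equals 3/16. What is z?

For CES with ρ = 0.5, MRS = (3/4)·√(z/w).
Setting (3/4)·√(z/32) = 3/16 gives √(z/32) = 0.25, so z/32 = 1/16 and z = 2.

z = 2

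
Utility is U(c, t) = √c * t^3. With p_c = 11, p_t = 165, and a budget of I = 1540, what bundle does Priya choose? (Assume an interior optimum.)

c* = 20, t* = 8

MU_c = 0.5·c^(-0.5)·t^3 and MU_t = 3·√c·t^2.
MRS = MU_c/MU_t = (1/6)·t/c.
Tangency: set MRS = p_c/p_t = 11/165 = 1/15.
So (1/6)·t/c = 1/15, i.e. t = 0.4·c.
Substitute into the budget 11·c + 165·t = 1540: 77·c = 1540, so c* = 20.
Then t* = 0.4·20 = 8.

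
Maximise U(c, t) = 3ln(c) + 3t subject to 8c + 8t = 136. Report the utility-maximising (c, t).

MU_c = 3/c, MU_t = 3.
MRS = 3/c ÷ 3.
Tangency: set MRS = p_c/p_t = 8/8 = 1.
MRS depends only on c: 1/c = 1 ⇒ c* = 1/1 = 1.
From the budget, 8·t = 136 − 8·1 = 128, so t* = 16.

c* = 1, t* = 16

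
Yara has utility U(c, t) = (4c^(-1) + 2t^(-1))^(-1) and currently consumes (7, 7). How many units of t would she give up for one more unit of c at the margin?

MRS = 2

For CES with ρ = -1, MRS = (4/2)·(t/c)^2.
At (7, 7): MRS = 2.
So at (7, 7) the consumer would give up 2 units of t for one more unit of c.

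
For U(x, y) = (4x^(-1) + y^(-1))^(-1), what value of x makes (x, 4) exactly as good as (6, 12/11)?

x = 3

U depends on (x, y) only through S = 4x^(-1) + y^(-1), so equal utility means equal S. At (6, 12/11): S = 19/12.
With y = 4: 4^(-1) = 0.25, so 4x^(-1) = 19/12 − 0.25 = 4/3, i.e. x^(-1) = 1/3.
Hence x = 1/(1/3) = 3.
Check: U(3, 4) = 0.6316.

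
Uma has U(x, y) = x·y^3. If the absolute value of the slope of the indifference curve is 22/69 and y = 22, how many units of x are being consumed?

x = 23

MU_x = y^3 and MU_y = 3·x·y^2.
MRS = MU_x/MU_y = (1/3)·y/x.
Substitute y = 22: MRS = (22/3)/x. Setting (22/3)/x = 22/69 gives x = (22/3)/(22/69) = 23.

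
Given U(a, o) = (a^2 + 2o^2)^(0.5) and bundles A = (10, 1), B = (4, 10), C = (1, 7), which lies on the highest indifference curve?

Bundle B

Evaluate utility at each bundle:
U(A) = 10.100.
U(B) = 14.697.
U(C) = 9.950.
Highest utility is B, so B ≻ A ≻ C.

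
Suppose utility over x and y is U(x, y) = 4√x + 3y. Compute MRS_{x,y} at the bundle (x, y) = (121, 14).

MU_x = 4/(2√x), MU_y = 3.
MRS = 4/(2√x) ÷ 3.
At (121, 14): MRS = 2/33.
That is, one extra unit of x is worth 2/33 units of y at the margin.

MRS = 2/33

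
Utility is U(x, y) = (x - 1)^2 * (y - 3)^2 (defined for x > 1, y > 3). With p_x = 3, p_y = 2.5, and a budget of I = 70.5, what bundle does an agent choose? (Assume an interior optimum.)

MU_x = 2·(x−1)·(y−3)^2, MU_y = 2·(x−1)^2·(y−3).
MRS = (y−3)/(x−1).
Tangency: set MRS = p_x/p_y = 3/2.5 = 1.2.
So (y − 3)/(x − 1) = 1.2, i.e. (y − 3) = 1.2·(x − 1).
Rewrite the budget in excess-of-subsistence terms: 3·(x − 1) + 2.5·(y − 3) = 70.5 − 3·1 − 2.5·3 = 60.
Substituting, 6·(x − 1) = 60, so x − 1 = 10 and x* = 11.
Then y − 3 = 1.2·10 = 12, so y* = 15.

x* = 11, y* = 15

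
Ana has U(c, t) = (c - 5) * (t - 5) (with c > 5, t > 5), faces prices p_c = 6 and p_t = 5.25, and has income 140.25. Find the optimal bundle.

c* = 12, t* = 13

MU_c = (t−5), MU_t = (c−5).
MRS = (t−5)/(c−5).
Tangency: set MRS = p_c/p_t = 6/5.25 = 8/7.
So (t − 5)/(c − 5) = 8/7, i.e. (t − 5) = (8/7)·(c − 5).
Rewrite the budget in excess-of-subsistence terms: 6·(c − 5) + 5.25·(t − 5) = 140.25 − 6·5 − 5.25·5 = 84.
Substituting, 12·(c − 5) = 84, so c − 5 = 7 and c* = 12.
Then t − 5 = (8/7)·7 = 8, so t* = 13.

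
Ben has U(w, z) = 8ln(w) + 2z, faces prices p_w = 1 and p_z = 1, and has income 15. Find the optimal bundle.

MU_w = 8/w, MU_z = 2.
MRS = 8/w ÷ 2.
Tangency: set MRS = p_w/p_z = 1/1 = 1.
MRS depends only on w: 4/w = 1 ⇒ w* = 4/1 = 4.
From the budget, 1·z = 15 − 1·4 = 11, so z* = 11.

w* = 4, z* = 11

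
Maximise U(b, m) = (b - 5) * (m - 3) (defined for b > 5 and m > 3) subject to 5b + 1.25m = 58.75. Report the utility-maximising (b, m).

b* = 8, m* = 15

MU_b = (m−3), MU_m = (b−5).
MRS = (m−3)/(b−5).
Tangency: set MRS = p_b/p_m = 5/1.25 = 4.
So (m − 3)/(b − 5) = 4, i.e. (m − 3) = 4·(b − 5).
Rewrite the budget in excess-of-subsistence terms: 5·(b − 5) + 1.25·(m − 3) = 58.75 − 5·5 − 1.25·3 = 30.
Substituting, 10·(b − 5) = 30, so b − 5 = 3 and b* = 8.
Then m − 3 = 4·3 = 12, so m* = 15.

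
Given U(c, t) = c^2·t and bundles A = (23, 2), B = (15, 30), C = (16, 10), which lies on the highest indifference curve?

Bundle B

Evaluate utility at each bundle:
U(A) = 1058.
U(B) = 6750.
U(C) = 2560.
Highest utility is B, so B ≻ C ≻ A.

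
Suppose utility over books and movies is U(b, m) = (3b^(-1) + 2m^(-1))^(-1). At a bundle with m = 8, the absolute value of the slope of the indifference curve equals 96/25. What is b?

b = 5

For CES with ρ = -1, MRS = (3/2)·(m/b)^2.
Setting (3/2)·(8/b)^2 = 96/25 gives (8/b)^2 = 64/25, so 8/b = 1.6 and b = 5.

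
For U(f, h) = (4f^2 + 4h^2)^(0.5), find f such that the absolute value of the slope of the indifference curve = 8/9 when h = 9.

For CES with ρ = 2, MRS = (h/f)^(-1).
Setting (9/f)^(-1) = 8/9 gives 9/f = 1.125 and f = 8.

f = 8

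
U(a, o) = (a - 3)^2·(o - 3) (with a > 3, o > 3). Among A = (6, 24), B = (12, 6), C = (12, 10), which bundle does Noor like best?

Evaluate utility at each bundle:
U(A) = 189.
U(B) = 243.
U(C) = 567.
Highest utility is C, so C ≻ B ≻ A.

Bundle C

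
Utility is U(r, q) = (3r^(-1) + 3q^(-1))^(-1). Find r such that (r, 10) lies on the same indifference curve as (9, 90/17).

U depends on (r, q) only through S = 3r^(-1) + 3q^(-1), so equal utility means equal S. At (9, 90/17): S = 0.9.
With q = 10: 3·10^(-1) = 0.3, so 3r^(-1) = 0.9 − 0.3 = 0.6, i.e. r^(-1) = 0.2.
Hence r = 1/0.2 = 5.
Check: U(5, 10) = 1.1111.

r = 5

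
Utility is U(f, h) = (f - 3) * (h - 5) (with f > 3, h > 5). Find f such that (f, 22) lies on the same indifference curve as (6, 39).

f = 9

U(6, 39) = 102.
Set U(f, 22) = 102 and solve.
With h = 22: (22 − 5) = 17, so (f − 3) = 102/17 = 6.
So f = 3 + 6 = 9.
Check: U(9, 22) = 102.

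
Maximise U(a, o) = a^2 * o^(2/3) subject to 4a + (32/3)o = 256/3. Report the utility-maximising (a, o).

MU_a = 2·a·o^(2/3) and MU_o = 2/3·a^2·o^(-1/3).
MRS = MU_a/MU_o = (3)·o/a.
Tangency: set MRS = p_a/p_o = 4/(32/3) = 0.375.
So (3)·o/a = 0.375, i.e. o = 0.125·a.
Substitute into the budget 4·a + (32/3)·o = 256/3: (16/3)·a = 256/3, so a* = 16.
Then o* = 0.125·16 = 2.

a* = 16, o* = 2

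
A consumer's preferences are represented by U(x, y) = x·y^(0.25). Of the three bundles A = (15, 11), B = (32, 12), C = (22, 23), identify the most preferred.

Bundle B

Evaluate utility at each bundle:
U(A) = 27.317.
U(B) = 59.559.
U(C) = 48.179.
Highest utility is B, so B ≻ C ≻ A.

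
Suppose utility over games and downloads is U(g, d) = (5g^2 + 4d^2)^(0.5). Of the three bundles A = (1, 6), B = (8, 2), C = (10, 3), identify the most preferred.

Bundle C

Evaluate utility at each bundle:
U(A) = 12.207.
U(B) = 18.330.
U(C) = 23.152.
Highest utility is C, so C ≻ B ≻ A.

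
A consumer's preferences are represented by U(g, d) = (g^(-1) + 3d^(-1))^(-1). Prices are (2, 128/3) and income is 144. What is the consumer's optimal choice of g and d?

g* = 8, d* = 3

For CES with ρ = -1, MRS = (1/3)·(d/g)^2.
Tangency: set MRS = p_g/p_d = 2/(128/3) = 3/64.
So (d/g)^2 = 9/64; taking the square root, d/g = 0.375, i.e. d = 0.375·g.
Substitute into the budget 2·g + (128/3)·d = 144: 18·g = 144, so g* = 8 and d* = 0.375·8 = 3.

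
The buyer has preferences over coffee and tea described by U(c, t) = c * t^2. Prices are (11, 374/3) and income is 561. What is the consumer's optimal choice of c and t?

c* = 17, t* = 3

MU_c = t^2 and MU_t = 2·c·t.
MRS = MU_c/MU_t = (1/2)·t/c.
Tangency: set MRS = p_c/p_t = 11/(374/3) = 3/34.
So (1/2)·t/c = 3/34, i.e. t = (3/17)·c.
Substitute into the budget 11·c + (374/3)·t = 561: 33·c = 561, so c* = 17.
Then t* = (3/17)·17 = 3.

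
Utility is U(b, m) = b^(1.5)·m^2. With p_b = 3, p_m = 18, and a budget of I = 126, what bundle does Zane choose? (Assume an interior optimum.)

b* = 18, m* = 4

MU_b = 1.5·√b·m^2 and MU_m = 2·b^(1.5)·m.
MRS = MU_b/MU_m = (0.75)·m/b.
Tangency: set MRS = p_b/p_m = 3/18 = 1/6.
So (0.75)·m/b = 1/6, i.e. m = (2/9)·b.
Substitute into the budget 3·b + 18·m = 126: 7·b = 126, so b* = 18.
Then m* = (2/9)·18 = 4.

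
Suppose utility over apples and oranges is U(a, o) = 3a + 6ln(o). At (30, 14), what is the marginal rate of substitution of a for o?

MRS = 7

MU_a = 3, MU_o = 6/o.
MRS = 3 ÷ (6/o).
At (30, 14): MRS = 7.
That is, one extra unit of a is worth 7 units of o at the margin.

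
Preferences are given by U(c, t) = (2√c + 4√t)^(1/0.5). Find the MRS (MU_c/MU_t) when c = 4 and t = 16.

MRS = 1

For CES with ρ = 0.5, MRS = (2/4)·√(t/c).
At (4, 16): MRS = 1.
The indifference curve has slope −1 at this bundle.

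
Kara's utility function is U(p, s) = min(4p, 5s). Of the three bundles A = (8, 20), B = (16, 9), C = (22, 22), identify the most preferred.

Bundle C

Evaluate utility at each bundle:
U(A) = 32.
U(B) = 45.
U(C) = 88.
Highest utility is C, so C ≻ B ≻ A.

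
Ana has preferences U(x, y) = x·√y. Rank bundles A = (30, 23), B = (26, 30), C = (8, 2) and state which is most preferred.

Bundle A

Evaluate utility at each bundle:
U(A) = 143.875.
U(B) = 142.408.
U(C) = 11.314.
Highest utility is A, so A ≻ B ≻ C.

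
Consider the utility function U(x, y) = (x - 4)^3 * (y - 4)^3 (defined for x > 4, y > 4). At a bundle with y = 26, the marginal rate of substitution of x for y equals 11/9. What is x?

x = 22

MU_x = 3·(x−4)^2·(y−4)^3, MU_y = 3·(x−4)^3·(y−4)^2.
MRS = (y−4)/(x−4).
Substitute y = 26: MRS = 22/(x − 4). Setting this equal to 11/9 gives x − 4 = 22/(11/9) = 18, so x = 22.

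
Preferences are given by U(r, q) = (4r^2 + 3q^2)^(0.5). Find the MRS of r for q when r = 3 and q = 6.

MRS = 2/3

For CES with ρ = 2, MRS = (4/3)·(q/r)^(-1).
At (3, 6): MRS = 2/3.
That is, one extra unit of r is worth 2/3 units of q at the margin.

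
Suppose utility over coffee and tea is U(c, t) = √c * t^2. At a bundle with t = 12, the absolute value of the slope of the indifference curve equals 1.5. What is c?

c = 2

MU_c = 0.5·c^(-0.5)·t^2 and MU_t = 2·√c·t.
MRS = MU_c/MU_t = (0.25)·t/c.
Substitute t = 12: MRS = 3/c. Setting 3/c = 1.5 gives c = 3/1.5 = 2.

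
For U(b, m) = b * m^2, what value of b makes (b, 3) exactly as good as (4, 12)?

b = 64

U(4, 12) = 576.
Set U(b, 3) = 576 and solve.
With m = 3: 3^2 = 9, so b = 576/9 = 64.
Check: U(64, 3) = 576.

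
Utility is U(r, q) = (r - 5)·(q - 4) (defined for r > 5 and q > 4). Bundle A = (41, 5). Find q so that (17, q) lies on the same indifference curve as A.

q = 7

U(41, 5) = 36.
Set U(17, q) = 36 and solve.
With r = 17: (17 − 5) = 12, so (q − 4) = 36/12 = 3.
So q = 4 + 3 = 7.
Check: U(17, 7) = 36.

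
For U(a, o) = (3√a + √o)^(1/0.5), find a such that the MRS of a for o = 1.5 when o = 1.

For CES with ρ = 0.5, MRS = (3/1)·√(o/a).
Setting (3/1)·√(1/a) = 1.5 gives √(1/a) = 0.5, so 1/a = 0.25 and a = 4.

a = 4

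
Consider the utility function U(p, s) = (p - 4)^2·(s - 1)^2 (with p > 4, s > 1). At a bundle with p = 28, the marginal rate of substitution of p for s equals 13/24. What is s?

s = 14

MU_p = 2·(p−4)·(s−1)^2, MU_s = 2·(p−4)^2·(s−1).
MRS = (s−1)/(p−4).
Substitute p = 28: MRS = (s − 1)/24. Setting this equal to 13/24 gives s − 1 = (13/24)·24 = 13, so s = 14.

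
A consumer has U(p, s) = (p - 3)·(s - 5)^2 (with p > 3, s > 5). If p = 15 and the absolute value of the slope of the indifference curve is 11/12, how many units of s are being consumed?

MU_p = (s−5)^2, MU_s = 2·(p−3)·(s−5).
MRS = (1/2)·(s−5)/(p−3).
Substitute p = 15: MRS = (s − 5)/24. Setting this equal to 11/12 gives s − 5 = (11/12)·24 = 22, so s = 27.

s = 27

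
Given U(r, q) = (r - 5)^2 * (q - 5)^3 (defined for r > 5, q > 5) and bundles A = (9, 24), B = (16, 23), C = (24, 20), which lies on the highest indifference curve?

Evaluate utility at each bundle:
U(A) = 109744.
U(B) = 705672.
U(C) = 1218375.
Highest utility is C, so C ≻ B ≻ A.

Bundle C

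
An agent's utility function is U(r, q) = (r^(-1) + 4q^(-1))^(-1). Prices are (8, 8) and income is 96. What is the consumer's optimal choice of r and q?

r* = 4, q* = 8

For CES with ρ = -1, MRS = (1/4)·(q/r)^2.
Tangency: set MRS = p_r/p_q = 8/8 = 1.
So (q/r)^2 = 4; taking the square root, q/r = 2, i.e. q = 2·r.
Substitute into the budget 8·r + 8·q = 96: 24·r = 96, so r* = 4 and q* = 2·4 = 8.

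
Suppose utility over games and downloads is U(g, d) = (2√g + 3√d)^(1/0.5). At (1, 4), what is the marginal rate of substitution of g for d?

MRS = 4/3

For CES with ρ = 0.5, MRS = (2/3)·√(d/g).
At (1, 4): MRS = 4/3.
So at (1, 4) the consumer would give up 4/3 units of d for one more unit of g.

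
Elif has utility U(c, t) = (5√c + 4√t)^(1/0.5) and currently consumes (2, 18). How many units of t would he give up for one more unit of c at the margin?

MRS = 3.75

For CES with ρ = 0.5, MRS = (5/4)·√(t/c).
At (2, 18): MRS = 3.75.
So at (2, 18) the consumer would give up 3.75 units of t for one more unit of c.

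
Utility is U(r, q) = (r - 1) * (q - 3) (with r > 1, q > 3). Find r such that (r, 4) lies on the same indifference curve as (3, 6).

r = 7

U(3, 6) = 6.
Set U(r, 4) = 6 and solve.
With q = 4: (4 − 3) = 1, so (r − 1) = 6/1 = 6.
So r = 1 + 6 = 7.
Check: U(7, 4) = 6.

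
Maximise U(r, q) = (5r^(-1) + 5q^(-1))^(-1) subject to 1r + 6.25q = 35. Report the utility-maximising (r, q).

For CES with ρ = -1, MRS = (q/r)^2.
Tangency: set MRS = p_r/p_q = 1/6.25 = 4/25.
So (q/r)^2 = 4/25; taking the square root, q/r = 0.4, i.e. q = 0.4·r.
Substitute into the budget 1·r + 6.25·q = 35: 3.5·r = 35, so r* = 10 and q* = 0.4·10 = 4.

r* = 10, q* = 4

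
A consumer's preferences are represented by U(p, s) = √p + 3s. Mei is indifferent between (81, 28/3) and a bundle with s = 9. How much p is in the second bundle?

p = 100

U(81, 28/3) = 37.
Set U(p, 9) = 37 and solve.
With s = 9: √p = 37 − 3·9 = 10, so √p = 10 and p = 100.
Check: U(100, 9) = 37.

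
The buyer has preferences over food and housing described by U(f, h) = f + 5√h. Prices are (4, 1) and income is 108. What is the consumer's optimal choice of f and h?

f* = 2, h* = 100

MU_f = 1, MU_h = 5/(2√h).
MRS = 1 ÷ (5/(2√h)).
Tangency: set MRS = p_f/p_h = 4/1 = 4.
MRS depends only on h: 0.4·√h = 4 ⇒ √h = 4/0.4 = 10 ⇒ h* = 100.
From the budget, 4·f = 108 − 1·100 = 8, so f* = 2.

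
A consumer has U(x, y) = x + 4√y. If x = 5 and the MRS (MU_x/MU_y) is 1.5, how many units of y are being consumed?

MU_x = 1, MU_y = 4/(2√y).
MRS = 1 ÷ (4/(2√y)).
MRS depends only on y: 0.5·√y = 1.5 ⇒ √y = 1.5/0.5 = 3 ⇒ y = 9.

y = 9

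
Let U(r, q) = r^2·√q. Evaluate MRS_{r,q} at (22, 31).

MU_r = 2·r·√q and MU_q = 0.5·r^2·q^(-0.5).
MRS = MU_r/MU_q = (4)·q/r.
At (22, 31): MRS = 62/11.
So at (22, 31) the consumer would give up 62/11 units of q for one more unit of r.

MRS = 62/11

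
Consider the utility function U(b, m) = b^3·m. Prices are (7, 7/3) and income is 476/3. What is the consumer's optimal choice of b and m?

MU_b = 3·b^2·m and MU_m = b^3.
MRS = MU_b/MU_m = (3/1)·m/b.
Tangency: set MRS = p_b/p_m = 7/(7/3) = 3.
So (3/1)·m/b = 3, i.e. m = b.
Substitute into the budget 7·b + (7/3)·m = 476/3: (28/3)·b = 476/3, so b* = 17.
Then m* = 17.

b* = 17, m* = 17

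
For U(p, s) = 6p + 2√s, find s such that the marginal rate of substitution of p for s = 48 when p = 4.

s = 64

MU_p = 6, MU_s = 2/(2√s).
MRS = 6 ÷ (2/(2√s)).
MRS depends only on s: 6·√s = 48 ⇒ √s = 48/6 = 8 ⇒ s = 64.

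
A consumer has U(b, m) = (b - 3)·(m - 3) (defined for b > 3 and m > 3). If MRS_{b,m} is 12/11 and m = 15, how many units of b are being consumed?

MU_b = (m−3), MU_m = (b−3).
MRS = (m−3)/(b−3).
Substitute m = 15: MRS = 12/(b − 3). Setting this equal to 12/11 gives b − 3 = 12/(12/11) = 11, so b = 14.

b = 14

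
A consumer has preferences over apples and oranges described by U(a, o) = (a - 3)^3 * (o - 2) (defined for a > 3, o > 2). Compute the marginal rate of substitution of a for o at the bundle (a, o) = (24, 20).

MU_a = 3·(a−3)^2·(o−2), MU_o = (a−3)^3.
MRS = (3/1)·(o−2)/(a−3).
At (24, 20): MRS = 18/7.
So at (24, 20) the consumer would give up 18/7 units of o for one more unit of a.

MRS = 18/7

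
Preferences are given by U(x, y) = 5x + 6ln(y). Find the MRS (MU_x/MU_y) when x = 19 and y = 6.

MU_x = 5, MU_y = 6/y.
MRS = 5 ÷ (6/y).
At (19, 6): MRS = 5.
The indifference curve has slope −5 at this bundle.

MRS = 5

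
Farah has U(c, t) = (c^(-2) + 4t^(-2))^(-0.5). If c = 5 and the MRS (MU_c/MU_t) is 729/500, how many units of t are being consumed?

t = 9

For CES with ρ = -2, MRS = (1/4)·(t/c)^3.
Setting (1/4)·(t/5)^3 = 729/500 gives (t/5)^3 = 729/125, so t/5 = 1.8 and t = 9.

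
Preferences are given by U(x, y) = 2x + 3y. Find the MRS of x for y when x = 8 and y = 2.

MU_x = 2, MU_y = 3, so MRS = 2/3 at every bundle.
At (8, 2): MRS = 2/3.
So at (8, 2) the consumer would give up 2/3 units of y for one more unit of x.

MRS = 2/3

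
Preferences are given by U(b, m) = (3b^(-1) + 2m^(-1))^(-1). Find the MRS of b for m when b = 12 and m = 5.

For CES with ρ = -1, MRS = (3/2)·(m/b)^2.
At (12, 5): MRS = 25/96.
The indifference curve has slope −25/96 at this bundle.

MRS = 25/96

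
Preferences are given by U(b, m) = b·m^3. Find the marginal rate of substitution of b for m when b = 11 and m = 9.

MRS = 3/11

MU_b = m^3 and MU_m = 3·b·m^2.
MRS = MU_b/MU_m = (1/3)·m/b.
At (11, 9): MRS = 3/11.
The indifference curve has slope −3/11 at this bundle.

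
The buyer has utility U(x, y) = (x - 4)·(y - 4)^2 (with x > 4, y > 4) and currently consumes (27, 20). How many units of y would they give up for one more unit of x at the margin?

MRS = 8/23

MU_x = (y−4)^2, MU_y = 2·(x−4)·(y−4).
MRS = (1/2)·(y−4)/(x−4).
At (27, 20): MRS = 8/23.
So at (27, 20) the consumer would give up 8/23 units of y for one more unit of x.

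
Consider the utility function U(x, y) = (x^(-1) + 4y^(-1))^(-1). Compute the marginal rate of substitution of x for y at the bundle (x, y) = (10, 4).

MRS = 1/25

For CES with ρ = -1, MRS = (1/4)·(y/x)^2.
At (10, 4): MRS = 1/25.
That is, one extra unit of x is worth 1/25 units of y at the margin.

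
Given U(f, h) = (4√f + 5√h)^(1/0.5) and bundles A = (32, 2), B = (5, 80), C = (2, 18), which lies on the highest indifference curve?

Bundle B

Evaluate utility at each bundle:
U(A) = 882.000.
U(B) = 2880.000.
U(C) = 722.000.
Highest utility is B, so B ≻ A ≻ C.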